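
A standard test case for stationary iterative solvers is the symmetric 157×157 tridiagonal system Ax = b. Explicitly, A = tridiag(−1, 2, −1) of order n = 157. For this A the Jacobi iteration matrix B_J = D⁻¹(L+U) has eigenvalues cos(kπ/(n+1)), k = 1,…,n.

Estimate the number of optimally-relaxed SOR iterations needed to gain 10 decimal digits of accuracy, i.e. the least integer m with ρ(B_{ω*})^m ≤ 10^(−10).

spectrum of D⁻¹(L+U) = {cos(kπ/158) : 1≤k≤157}; ρ_J = cos(π/158) = 0.9998023.
root = sin(π/158) = 0.0198822  (since 1−cos² = sin²).
ω* = 2/(1+0.0198822) = 1.9610108
and ρ(B_{ω*}) = 1.9610108 − 1 = 0.9610108.
Need (0.9610108)^m ≤ 10^(−10): m ≥ 10·ln10/|ln 0.9610108| = 23.0259/0.0397696 = 578.982 ⇒ m = 579.

m = 579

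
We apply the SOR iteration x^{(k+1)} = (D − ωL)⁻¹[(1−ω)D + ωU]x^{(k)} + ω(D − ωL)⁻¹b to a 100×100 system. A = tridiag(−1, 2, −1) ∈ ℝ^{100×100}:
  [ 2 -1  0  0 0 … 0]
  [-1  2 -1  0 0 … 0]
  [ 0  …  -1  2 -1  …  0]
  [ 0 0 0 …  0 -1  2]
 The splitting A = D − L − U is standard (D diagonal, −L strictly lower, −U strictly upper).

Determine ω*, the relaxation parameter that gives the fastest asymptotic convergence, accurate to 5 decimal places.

With n=100, ρ(Jacobi) = cos(π/101) = 0.99952.
root = sin(π/101) = 0.031100  (since 1−cos² = sin²).
So ω* = 2/1.031100 = 1.93968 (Young).
ρ_SOR = ω* − 1 = 1.93968 − 1 = 0.93968.

ω* = 1.93968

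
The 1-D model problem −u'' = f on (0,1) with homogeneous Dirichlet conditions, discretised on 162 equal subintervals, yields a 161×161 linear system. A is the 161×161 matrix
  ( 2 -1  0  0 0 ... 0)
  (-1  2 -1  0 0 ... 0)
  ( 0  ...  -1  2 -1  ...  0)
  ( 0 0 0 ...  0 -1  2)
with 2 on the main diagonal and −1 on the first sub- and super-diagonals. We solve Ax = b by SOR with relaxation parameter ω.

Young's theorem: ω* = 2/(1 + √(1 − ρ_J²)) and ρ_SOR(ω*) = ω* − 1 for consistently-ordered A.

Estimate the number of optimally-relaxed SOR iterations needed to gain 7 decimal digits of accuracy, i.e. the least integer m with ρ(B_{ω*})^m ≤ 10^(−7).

B_J for the 161×161 system has eigenvalues cos(kπ/162); ρ_J = cos(π/162) = 0.9998120.
root = sin(π/162) = 0.0193913  (since 1−cos² = sin²).
ω* = 2 / (1 + 0.0193913) = 2 / 1.0193913 ≈ 1.9619551.
ρ_SOR = ω* − 1 ≈ 0.9619551.
(0.9619551)^m ≤ 10^{−7}  ⇒  m·ln(0.9619551) ≤ −7·ln10  ⇒  m ≥ 415.549  ⇒  m = 416

m = 416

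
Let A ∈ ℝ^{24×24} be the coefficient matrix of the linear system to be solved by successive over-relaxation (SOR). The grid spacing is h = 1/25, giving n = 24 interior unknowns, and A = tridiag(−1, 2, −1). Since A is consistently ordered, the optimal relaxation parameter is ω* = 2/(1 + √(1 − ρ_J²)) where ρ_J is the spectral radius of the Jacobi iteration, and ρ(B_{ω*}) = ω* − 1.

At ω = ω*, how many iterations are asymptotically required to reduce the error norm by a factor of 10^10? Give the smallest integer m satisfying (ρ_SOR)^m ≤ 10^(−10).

With n=24, ρ(Jacobi) = cos(π/25) = 0.9921147.
√(1 − cos²(π/25)) = sin(π/25) ≈ 0.1253332.
Then 2/(1+√(1−ρ_J²)) = 2/(1+0.1253332); ω* = 2/1.1253332 = 1.7772514.
and ρ(B_{ω*}) = 1.7772514 − 1 = 0.7772514.
m ≥ 10·ln10 / (−ln 0.7772514) = 91.376; smallest integer m = 92.

m = 92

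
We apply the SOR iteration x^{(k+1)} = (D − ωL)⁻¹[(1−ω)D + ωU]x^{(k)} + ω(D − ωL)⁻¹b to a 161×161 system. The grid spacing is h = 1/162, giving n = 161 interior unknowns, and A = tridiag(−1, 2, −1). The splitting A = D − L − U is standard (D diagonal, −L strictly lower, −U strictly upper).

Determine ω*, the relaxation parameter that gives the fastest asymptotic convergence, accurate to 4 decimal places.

½·tridiag(1,0,1) at n=161: λ_k = cos(kπ/162); max |λ| at k=1 ⇒ ρ_J = cos(π/162) ≈ 0.9998.
√(1 − cos²(π/162)) = sin(π/162) ≈ 0.01939.
[ω*] 2 ÷ (1 + 0.01939) = 2 ÷ 1.01939 = 1.9620.
ρ_SOR = ω* − 1 ≈ 0.9620.

ω* = 1.9620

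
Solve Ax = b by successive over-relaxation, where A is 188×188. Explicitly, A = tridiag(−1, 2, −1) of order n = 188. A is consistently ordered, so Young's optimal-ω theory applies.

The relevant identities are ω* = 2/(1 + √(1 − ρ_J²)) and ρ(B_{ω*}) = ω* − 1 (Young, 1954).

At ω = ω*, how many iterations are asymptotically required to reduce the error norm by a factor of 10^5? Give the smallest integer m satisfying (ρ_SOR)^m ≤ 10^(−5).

m = 347

spectrum of D⁻¹(L+U) = {cos(kπ/189) : 1≤k≤188}; ρ_J = cos(π/189) = 0.9998619.
√(1 − cos²(π/189)) = sin(π/189) ≈ 0.0166214.
[ω*] 2 ÷ (1 + 0.0166214) = 2 ÷ 1.0166214 = 1.9673007.
At ω = 1.9673007 every |λ(B_ω)| = ω−1, so ρ_SOR = 0.9673007.
5·ln10 = 11.5129; −ln(0.9673007) = 0.0332459; m = ⌈11.5129/0.0332459⌉ = ⌈346.295⌉ = 347.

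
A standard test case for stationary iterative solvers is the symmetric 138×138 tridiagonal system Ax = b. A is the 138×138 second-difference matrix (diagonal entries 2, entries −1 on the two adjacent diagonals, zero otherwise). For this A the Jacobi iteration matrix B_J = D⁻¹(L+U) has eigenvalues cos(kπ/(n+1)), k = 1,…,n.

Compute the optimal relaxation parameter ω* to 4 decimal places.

B_J for the 138×138 system has eigenvalues cos(kπ/139); ρ_J = cos(π/139) = 0.9997.
√(1−ρ_J²) simplifies to sin(π/139) = 0.02260.
Then 2/(1+√(1−ρ_J²)) = 2/(1+0.02260); ω* = 2/1.02260 = 1.9558.
Hence ρ(B_{ω*}) = 1.9558 − 1 = 0.9558.

ω* = 1.9558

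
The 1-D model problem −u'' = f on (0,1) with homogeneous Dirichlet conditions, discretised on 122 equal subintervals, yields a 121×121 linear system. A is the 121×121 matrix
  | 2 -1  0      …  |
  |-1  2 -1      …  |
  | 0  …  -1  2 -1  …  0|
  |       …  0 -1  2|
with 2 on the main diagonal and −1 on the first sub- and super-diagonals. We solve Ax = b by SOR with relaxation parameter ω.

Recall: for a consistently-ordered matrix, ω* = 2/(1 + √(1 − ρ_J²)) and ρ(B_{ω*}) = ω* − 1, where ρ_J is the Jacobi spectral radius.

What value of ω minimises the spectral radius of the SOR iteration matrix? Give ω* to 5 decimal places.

ω* = 1.94980

n=121: λ(B_J) = 1 − λ(A)/2 = cos(kπ/122); k=1 gives ρ_J = 0.99967.
1 − cos²(π/122) = sin²(π/122) ⇒ √(1−ρ_J²) = sin(π/122) = 0.025748.
ω* = 2/(1 + 0.025748) = 2/1.025748 = 1.94980.
[ρ_SOR] ω* − 1 = 0.94980.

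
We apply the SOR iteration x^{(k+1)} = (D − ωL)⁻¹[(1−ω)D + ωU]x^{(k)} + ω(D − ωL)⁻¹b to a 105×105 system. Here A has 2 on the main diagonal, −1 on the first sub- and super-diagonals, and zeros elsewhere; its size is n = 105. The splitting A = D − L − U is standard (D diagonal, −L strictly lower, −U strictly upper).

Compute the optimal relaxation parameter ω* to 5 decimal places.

ω* = 1.94244

[ρ_J] n=105: ρ(B_J) = cos(π/(n+1)) = cos(π/106) = 0.99956.
√(1 − cos²(π/106)) = sin(π/106) ≈ 0.029633.
ω* = 2 / (1 + 0.029633) = 2 / 1.029633 ≈ 1.94244.
and ρ(B_{ω*}) = 1.94244 − 1 = 0.94244.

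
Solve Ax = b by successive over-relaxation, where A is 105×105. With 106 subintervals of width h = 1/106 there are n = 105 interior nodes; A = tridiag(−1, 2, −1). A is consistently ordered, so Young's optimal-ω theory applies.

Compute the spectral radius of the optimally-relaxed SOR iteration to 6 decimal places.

ρ_SOR = 0.942439

With n=105, ρ(Jacobi) = cos(π/106) = 0.999561.
root = sin(π/106) = 0.0296333  (since 1−cos² = sin²).
ω* = 2/(1+0.0296333) = 1.942439
ρ(B_{ω*}) = ω*−1 = 0.942439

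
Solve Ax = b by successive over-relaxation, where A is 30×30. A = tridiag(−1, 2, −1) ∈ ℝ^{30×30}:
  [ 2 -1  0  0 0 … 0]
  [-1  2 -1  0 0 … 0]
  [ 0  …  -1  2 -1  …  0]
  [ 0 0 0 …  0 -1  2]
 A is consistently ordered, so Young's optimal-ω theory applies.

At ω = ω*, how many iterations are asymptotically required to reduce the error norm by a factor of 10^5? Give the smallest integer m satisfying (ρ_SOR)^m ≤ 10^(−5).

spectrum of D⁻¹(L+U) = {cos(kπ/31) : 1≤k≤30}; ρ_J = cos(π/31) = 0.9948693.
√(1 − cos²(π/31)) = sin(π/31) ≈ 0.1011683.
So ω* = 2/1.1011683 = 1.8162528 (Young).
and ρ(B_{ω*}) = 1.8162528 − 1 = 0.8162528.
ρ_SOR^m ≤ 10^(−5) ⇔ m ≥ 5·ln10/(−ln 0.8162528) = 11.5129/0.203031 = 56.705; m = ⌈56.705⌉ = 57.

m = 57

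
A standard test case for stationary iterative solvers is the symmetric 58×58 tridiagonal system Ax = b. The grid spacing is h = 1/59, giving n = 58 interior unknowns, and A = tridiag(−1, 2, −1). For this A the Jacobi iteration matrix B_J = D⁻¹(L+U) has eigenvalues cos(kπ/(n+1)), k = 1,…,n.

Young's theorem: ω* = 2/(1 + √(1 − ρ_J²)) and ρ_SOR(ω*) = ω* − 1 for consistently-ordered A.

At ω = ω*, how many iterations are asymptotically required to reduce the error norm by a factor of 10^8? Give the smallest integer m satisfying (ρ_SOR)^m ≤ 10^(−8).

m = 173

½·tridiag(1,0,1) at n=58: λ_k = cos(kπ/59); max |λ| at k=1 ⇒ ρ_J = cos(π/59) ≈ 0.9985827.
1 − cos²(π/59) = sin²(π/59) ⇒ √(1−ρ_J²) = sin(π/59) = 0.0532222.
Then 2/(1+√(1−ρ_J²)) = 2/(1+0.0532222); ω* = 2/1.0532222 = 1.8989345.
ρ_SOR = ω* − 1 ≈ 0.8989345.
Need (0.8989345)^m ≤ 10^(−8): m ≥ 8·ln10/|ln 0.8989345| = 18.4207/0.106545 = 172.891 ⇒ m = 173.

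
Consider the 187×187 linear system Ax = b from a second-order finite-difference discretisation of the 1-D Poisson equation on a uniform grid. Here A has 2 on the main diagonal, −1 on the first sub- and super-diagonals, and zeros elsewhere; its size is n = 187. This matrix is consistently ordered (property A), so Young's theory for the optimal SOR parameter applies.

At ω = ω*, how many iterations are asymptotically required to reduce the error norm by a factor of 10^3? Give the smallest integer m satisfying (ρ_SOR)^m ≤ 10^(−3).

m = 207

B_J for the 187×187 system has eigenvalues cos(kπ/188); ρ_J = cos(π/188) = 0.9998604.
√(1−ρ_J²) simplifies to sin(π/188) = 0.0167098.
Then 2/(1+√(1−ρ_J²)) = 2/(1+0.0167098); ω* = 2/1.0167098 = 1.9671297.
[ρ_SOR] ω* − 1 = 0.9671297.
ρ_SOR^m ≤ 10^(−3) ⇔ m ≥ 3·ln10/(−ln 0.9671297) = 6.90776/0.0334227 = 206.679; m = ⌈206.679⌉ = 207.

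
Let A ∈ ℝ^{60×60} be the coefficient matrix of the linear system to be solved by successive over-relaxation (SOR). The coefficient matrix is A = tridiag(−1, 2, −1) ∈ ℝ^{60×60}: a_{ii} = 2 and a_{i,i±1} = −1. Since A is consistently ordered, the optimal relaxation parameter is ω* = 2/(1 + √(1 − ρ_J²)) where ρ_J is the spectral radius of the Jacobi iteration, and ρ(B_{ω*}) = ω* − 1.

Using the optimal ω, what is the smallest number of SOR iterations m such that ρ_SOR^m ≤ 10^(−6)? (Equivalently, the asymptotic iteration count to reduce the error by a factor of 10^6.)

ρ_J = max_k |cos(kπ/61)| = cos(π/61) = 0.9986741
√(1−ρ_J²) simplifies to sin(π/61) = 0.0514788.
ω* = 2 / (1 + 0.0514788) = 2 / 1.0514788 ≈ 1.9020830.
At ω = 1.9020830 every |λ(B_ω)| = ω−1, so ρ_SOR = 0.9020830.
For 6 digits: m = 6·ln10 / (−ln 0.9020830) = 13.8155/0.103049 = 134.067; round up → m = 135.

m = 135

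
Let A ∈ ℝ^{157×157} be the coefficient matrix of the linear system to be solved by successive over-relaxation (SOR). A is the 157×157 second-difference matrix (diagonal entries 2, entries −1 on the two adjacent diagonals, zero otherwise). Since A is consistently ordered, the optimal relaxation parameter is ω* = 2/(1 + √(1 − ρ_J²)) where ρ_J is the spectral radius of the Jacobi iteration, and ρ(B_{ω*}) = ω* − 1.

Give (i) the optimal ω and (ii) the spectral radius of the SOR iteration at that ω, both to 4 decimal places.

B_J for the 157×157 system has eigenvalues cos(kπ/158); ρ_J = cos(π/158) = 0.9998.
√(1 − cos²(π/158)) = sin(π/158) ≈ 0.01988.
ω* = 2/(1+0.01988) = 1.9610
ρ_SOR = ω* − 1 ≈ 0.9610.

ω* = 1.9610, ρ_SOR = 0.9610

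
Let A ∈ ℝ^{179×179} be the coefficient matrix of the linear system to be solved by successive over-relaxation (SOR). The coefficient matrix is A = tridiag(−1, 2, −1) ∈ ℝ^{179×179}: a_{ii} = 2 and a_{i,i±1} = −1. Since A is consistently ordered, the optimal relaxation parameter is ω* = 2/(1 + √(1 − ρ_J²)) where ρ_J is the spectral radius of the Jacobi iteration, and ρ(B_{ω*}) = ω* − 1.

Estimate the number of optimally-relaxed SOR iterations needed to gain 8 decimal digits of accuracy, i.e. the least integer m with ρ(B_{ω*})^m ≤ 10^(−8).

m = 528

B_J for the 179×179 system has eigenvalues cos(kπ/180); ρ_J = cos(π/180) = 0.9998477.
root = sin(π/180) = 0.0174524  (since 1−cos² = sin²).
So ω* = 2/1.0174524 = 1.9656939 (Young).
Hence ρ(B_{ω*}) = 1.9656939 − 1 = 0.9656939.
(0.9656939)^m ≤ 10^{−8}  ⇒  m·ln(0.9656939) ≤ −8·ln10  ⇒  m ≥ 527.687  ⇒  m = 528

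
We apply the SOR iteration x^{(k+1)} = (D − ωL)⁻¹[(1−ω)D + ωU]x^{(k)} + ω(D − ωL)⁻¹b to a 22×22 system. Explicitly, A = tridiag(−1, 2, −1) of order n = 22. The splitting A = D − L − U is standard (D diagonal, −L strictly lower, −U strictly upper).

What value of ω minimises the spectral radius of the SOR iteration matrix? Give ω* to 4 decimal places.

ω* = 1.7603

With n=22, ρ(Jacobi) = cos(π/23) = 0.9907.
√(1 − cos²(π/23)) = sin(π/23) ≈ 0.13617.
ω* = 2/(1+0.13617) = 1.7603
ρ_SOR = ω* − 1 ≈ 0.7603.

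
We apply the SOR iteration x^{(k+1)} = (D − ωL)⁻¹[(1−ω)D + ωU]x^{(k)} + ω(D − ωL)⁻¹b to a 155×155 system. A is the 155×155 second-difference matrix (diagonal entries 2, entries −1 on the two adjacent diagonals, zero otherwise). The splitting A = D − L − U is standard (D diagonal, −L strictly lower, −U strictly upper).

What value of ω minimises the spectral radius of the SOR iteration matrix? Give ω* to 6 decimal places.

B_J for the 155×155 system has eigenvalues cos(kπ/156); ρ_J = cos(π/156) = 0.999797.
√(1−ρ_J²) = |sin(π/156)| = 0.0201371
ω* = 2/(1+0.0201371) = 1.960521
ρ(B_{ω*}) = ω*−1 = 0.960521

ω* = 1.960521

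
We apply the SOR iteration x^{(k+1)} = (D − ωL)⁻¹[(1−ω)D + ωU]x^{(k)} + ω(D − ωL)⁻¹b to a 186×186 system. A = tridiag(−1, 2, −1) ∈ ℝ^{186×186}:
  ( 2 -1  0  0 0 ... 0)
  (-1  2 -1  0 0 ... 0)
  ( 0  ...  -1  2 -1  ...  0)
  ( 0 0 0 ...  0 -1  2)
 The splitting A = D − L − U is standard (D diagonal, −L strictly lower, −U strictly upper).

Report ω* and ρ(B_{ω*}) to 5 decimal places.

ω* = 1.96696, ρ_SOR = 0.96696

B_J for the 186×186 system has eigenvalues cos(kπ/187); ρ_J = cos(π/187) = 0.99986.
√(1 − cos²(π/187)) = sin(π/187) ≈ 0.016799.
Then 2/(1+√(1−ρ_J²)) = 2/(1+0.016799); ω* = 2/1.016799 = 1.96696.
Hence ρ(B_{ω*}) = 1.96696 − 1 = 0.96696.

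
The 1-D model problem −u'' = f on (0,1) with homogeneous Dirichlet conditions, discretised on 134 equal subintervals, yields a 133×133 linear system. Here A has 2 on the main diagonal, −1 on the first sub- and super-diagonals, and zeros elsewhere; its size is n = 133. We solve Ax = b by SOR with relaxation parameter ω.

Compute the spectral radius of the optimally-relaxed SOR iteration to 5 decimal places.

ρ_SOR = 0.95419

With n=133, ρ(Jacobi) = cos(π/134) = 0.99973.
√(1−ρ_J²) = |sin(π/134)| = 0.023443
ω* = 2 / (1 + 0.023443) = 2 / 1.023443 ≈ 1.95419.
Hence ρ(B_{ω*}) = 1.95419 − 1 = 0.95419.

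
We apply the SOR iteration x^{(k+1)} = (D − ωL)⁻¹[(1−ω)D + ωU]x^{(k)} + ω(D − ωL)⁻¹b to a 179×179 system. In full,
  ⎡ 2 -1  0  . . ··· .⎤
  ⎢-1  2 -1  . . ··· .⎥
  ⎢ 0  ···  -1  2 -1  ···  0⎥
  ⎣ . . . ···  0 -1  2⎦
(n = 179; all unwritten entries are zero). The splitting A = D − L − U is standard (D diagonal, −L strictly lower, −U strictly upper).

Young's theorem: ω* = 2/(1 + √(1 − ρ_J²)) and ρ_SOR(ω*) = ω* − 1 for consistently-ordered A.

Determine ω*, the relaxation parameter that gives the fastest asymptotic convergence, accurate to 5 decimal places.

ω* = 1.96569

With n=179, ρ(Jacobi) = cos(π/180) = 0.99985.
√(1−ρ_J²) = |sin(π/180)| = 0.017452
ω* = 2/(1 + 0.017452) = 2/1.017452 = 1.96569.
At ω = 1.96569 every |λ(B_ω)| = ω−1, so ρ_SOR = 0.96569.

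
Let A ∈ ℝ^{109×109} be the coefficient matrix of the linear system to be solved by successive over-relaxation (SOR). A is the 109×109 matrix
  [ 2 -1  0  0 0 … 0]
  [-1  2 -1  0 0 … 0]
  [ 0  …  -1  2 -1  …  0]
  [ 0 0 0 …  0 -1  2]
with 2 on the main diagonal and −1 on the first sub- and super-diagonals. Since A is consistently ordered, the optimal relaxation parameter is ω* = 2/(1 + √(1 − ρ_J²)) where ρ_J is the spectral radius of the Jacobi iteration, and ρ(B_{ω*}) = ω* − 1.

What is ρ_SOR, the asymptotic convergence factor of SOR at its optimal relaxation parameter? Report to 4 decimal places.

½·tridiag(1,0,1) at n=109: λ_k = cos(kπ/110); max |λ| at k=1 ⇒ ρ_J = cos(π/110) ≈ 0.9996.
√(1−ρ_J²) = |sin(π/110)| = 0.02856
So ω* = 2/1.02856 = 1.9445 (Young).
ρ(B_{ω*}) = ω*−1 = 0.9445

ρ_SOR = 0.9445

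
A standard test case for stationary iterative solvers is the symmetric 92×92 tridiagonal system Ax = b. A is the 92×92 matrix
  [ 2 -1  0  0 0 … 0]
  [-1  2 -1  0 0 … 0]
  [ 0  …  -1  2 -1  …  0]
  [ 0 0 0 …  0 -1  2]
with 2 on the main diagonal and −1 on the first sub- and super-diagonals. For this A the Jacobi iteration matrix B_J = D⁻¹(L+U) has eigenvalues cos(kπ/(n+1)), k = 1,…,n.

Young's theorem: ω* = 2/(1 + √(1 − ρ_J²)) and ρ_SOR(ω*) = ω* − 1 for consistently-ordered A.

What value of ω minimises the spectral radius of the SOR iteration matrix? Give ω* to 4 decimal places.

ω* = 1.9347

[ρ_J] n=92: ρ(B_J) = cos(π/(n+1)) = cos(π/93) = 0.9994.
root = sin(π/93) = 0.03377  (since 1−cos² = sin²).
ω* = 2 / (1 + 0.03377) = 2 / 1.03377 ≈ 1.9347.
ρ_SOR = ω* − 1 ≈ 0.9347.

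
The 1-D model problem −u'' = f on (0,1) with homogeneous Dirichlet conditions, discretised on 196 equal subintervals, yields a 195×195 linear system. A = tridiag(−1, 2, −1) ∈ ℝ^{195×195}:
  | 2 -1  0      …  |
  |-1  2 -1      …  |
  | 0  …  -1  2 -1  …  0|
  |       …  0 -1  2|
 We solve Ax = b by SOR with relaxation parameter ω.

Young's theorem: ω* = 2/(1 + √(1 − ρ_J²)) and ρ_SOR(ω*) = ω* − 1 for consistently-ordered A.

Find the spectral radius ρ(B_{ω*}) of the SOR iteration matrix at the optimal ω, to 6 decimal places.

spectrum of D⁻¹(L+U) = {cos(kπ/196) : 1≤k≤195}; ρ_J = cos(π/196) = 0.999872.
root = sin(π/196) = 0.0160278  (since 1−cos² = sin²).
Young: ω* = 2/(1+√(1−ρ_J²)) = 2/(1+0.0160278) = 2/1.0160278 = 1.968450.
and ρ(B_{ω*}) = 1.968450 − 1 = 0.968450.

ρ_SOR = 0.968450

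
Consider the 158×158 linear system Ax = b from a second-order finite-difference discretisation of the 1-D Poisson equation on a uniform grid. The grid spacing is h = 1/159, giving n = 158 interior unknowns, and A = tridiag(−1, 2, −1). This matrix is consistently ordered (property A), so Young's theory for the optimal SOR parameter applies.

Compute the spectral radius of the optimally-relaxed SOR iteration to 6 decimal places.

ρ_J = max_k |cos(kπ/159)| = cos(π/159) = 0.999805
1 − cos²(π/159) = sin²(π/159) ⇒ √(1−ρ_J²) = sin(π/159) = 0.0197572.
ω* = 2/(1+0.0197572) = 1.961251
and ρ(B_{ω*}) = 1.961251 − 1 = 0.961251.

ρ_SOR = 0.961251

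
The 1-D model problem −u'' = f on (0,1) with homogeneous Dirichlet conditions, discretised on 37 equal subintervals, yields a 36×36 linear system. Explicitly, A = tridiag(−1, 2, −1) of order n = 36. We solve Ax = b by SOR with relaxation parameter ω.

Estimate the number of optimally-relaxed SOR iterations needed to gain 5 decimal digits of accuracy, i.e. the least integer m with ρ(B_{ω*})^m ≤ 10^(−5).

m = 68

[ρ_J] n=36: ρ(B_J) = cos(π/(n+1)) = cos(π/37) = 0.9963975.
√(1 − cos²(π/37)) = sin(π/37) ≈ 0.0848059.
Then 2/(1+√(1−ρ_J²)) = 2/(1+0.0848059); ω* = 2/1.0848059 = 1.8436478.
and ρ(B_{ω*}) = 1.8436478 − 1 = 0.8436478.
(0.8436478)^m ≤ 10^{−5}  ⇒  m·ln(0.8436478) ≤ −5·ln10  ⇒  m ≥ 67.715  ⇒  m = 68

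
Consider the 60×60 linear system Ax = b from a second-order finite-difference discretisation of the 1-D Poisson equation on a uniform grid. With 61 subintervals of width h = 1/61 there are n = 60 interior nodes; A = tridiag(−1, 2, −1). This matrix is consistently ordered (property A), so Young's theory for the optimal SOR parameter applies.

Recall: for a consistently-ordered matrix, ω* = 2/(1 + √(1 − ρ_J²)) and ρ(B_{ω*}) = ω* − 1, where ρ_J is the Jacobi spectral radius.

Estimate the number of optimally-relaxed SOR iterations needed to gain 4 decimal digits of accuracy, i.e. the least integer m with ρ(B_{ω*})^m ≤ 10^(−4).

m = 90

spectrum of D⁻¹(L+U) = {cos(kπ/61) : 1≤k≤60}; ρ_J = cos(π/61) = 0.9986741.
root = sin(π/61) = 0.0514788  (since 1−cos² = sin²).
So ω* = 2/1.0514788 = 1.9020830 (Young).
[ρ_SOR] ω* − 1 = 0.9020830.
ρ_SOR^m ≤ 10^(−4) ⇔ m ≥ 4·ln10/(−ln 0.9020830) = 9.21034/0.103049 = 89.378; m = ⌈89.378⌉ = 90.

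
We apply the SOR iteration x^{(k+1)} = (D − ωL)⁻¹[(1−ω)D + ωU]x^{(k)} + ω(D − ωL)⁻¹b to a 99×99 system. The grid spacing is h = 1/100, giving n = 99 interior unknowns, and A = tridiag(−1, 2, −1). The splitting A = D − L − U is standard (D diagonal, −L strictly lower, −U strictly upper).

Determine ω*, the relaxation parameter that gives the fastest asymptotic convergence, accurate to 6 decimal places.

n=99: λ(B_J) = 1 − λ(A)/2 = cos(kπ/100); k=1 gives ρ_J = 0.999507.
√(1−ρ_J²) = |sin(π/100)| = 0.0314108
So ω* = 2/1.0314108 = 1.939092 (Young).
ρ_SOR = ω* − 1 ≈ 0.939092.

ω* = 1.939092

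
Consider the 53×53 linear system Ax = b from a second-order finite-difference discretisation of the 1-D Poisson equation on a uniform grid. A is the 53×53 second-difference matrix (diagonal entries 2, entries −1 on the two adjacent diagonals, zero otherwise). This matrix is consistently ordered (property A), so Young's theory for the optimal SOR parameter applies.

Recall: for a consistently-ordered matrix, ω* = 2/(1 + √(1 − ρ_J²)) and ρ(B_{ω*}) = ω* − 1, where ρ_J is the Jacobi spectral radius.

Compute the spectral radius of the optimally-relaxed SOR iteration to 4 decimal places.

ρ_J = max_k |cos(kπ/54)| = cos(π/54) = 0.9983
√(1−ρ_J²) = |sin(π/54)| = 0.05814
ω* = 2/(1+0.05814) = 1.8901
ρ_SOR = ω* − 1 = 1.8901 − 1 = 0.8901.

ρ_SOR = 0.8901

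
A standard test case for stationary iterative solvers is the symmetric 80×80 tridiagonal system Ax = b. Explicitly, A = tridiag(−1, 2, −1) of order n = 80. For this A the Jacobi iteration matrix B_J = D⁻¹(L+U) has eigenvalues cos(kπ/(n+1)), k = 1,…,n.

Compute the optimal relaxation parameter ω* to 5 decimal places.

n=80: λ(B_J) = 1 − λ(A)/2 = cos(kπ/81); k=1 gives ρ_J = 0.99925.
root = sin(π/81) = 0.038775  (since 1−cos² = sin²).
ω* = 2 / (1 + 0.038775) = 2 / 1.038775 ≈ 1.92534.
Hence ρ(B_{ω*}) = 1.92534 − 1 = 0.92534.

ω* = 1.92534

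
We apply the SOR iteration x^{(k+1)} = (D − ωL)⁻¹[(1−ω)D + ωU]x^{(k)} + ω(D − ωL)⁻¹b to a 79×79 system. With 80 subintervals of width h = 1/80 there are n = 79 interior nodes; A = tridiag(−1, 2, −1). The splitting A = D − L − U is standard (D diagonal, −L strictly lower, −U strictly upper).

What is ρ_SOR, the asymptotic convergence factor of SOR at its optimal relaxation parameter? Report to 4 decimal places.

With n=79, ρ(Jacobi) = cos(π/80) = 0.9992.
root = sin(π/80) = 0.03926  (since 1−cos² = sin²).
ω* = 2/(1+0.03926) = 1.9244
Hence ρ(B_{ω*}) = 1.9244 − 1 = 0.9244.

ρ_SOR = 0.9244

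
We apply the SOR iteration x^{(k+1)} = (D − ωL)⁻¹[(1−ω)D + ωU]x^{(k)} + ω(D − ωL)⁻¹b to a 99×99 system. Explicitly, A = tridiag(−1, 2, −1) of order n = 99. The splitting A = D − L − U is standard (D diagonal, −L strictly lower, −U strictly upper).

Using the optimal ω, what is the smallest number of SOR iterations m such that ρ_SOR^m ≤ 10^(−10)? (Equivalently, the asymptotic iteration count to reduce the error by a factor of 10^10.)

½·tridiag(1,0,1) at n=99: λ_k = cos(kπ/100); max |λ| at k=1 ⇒ ρ_J = cos(π/100) ≈ 0.9995066.
1 − cos²(π/100) = sin²(π/100) ⇒ √(1−ρ_J²) = sin(π/100) = 0.0314108.
ω* = 2/(1 + 0.0314108) = 2/1.0314108 = 1.9390916.
Hence ρ(B_{ω*}) = 1.9390916 − 1 = 0.9390916.
(0.9390916)^m ≤ 10^{−10}  ⇒  m·ln(0.9390916) ≤ −10·ln10  ⇒  m ≥ 366.408  ⇒  m = 367

m = 367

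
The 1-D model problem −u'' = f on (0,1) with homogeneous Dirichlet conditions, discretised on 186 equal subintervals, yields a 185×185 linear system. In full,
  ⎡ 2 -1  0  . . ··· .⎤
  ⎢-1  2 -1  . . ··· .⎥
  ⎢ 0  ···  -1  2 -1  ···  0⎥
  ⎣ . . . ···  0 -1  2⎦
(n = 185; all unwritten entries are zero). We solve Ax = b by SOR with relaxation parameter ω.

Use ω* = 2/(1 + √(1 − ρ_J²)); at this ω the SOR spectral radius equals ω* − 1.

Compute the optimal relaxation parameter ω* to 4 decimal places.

With n=185, ρ(Jacobi) = cos(π/186) = 0.9999.
1 − cos²(π/186) = sin²(π/186) ⇒ √(1−ρ_J²) = sin(π/186) = 0.01689.
[ω*] 2 ÷ (1 + 0.01689) = 2 ÷ 1.01689 = 1.9668.
At ω = 1.9668 every |λ(B_ω)| = ω−1, so ρ_SOR = 0.9668.

ω* = 1.9668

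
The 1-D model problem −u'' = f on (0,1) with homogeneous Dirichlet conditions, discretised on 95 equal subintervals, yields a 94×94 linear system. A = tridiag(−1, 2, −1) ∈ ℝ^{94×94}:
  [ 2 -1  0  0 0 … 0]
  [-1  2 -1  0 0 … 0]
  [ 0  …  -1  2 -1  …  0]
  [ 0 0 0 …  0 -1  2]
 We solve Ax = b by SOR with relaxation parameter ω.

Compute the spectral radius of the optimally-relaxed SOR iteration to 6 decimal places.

ρ_SOR = 0.935990

B_J for the 94×94 system has eigenvalues cos(kπ/95); ρ_J = cos(π/95) = 0.999453.
root = sin(π/95) = 0.0330634  (since 1−cos² = sin²).
ω* = 2 / (1 + 0.0330634) = 2 / 1.0330634 ≈ 1.935990.
ρ_SOR = ω* − 1 = 1.935990 − 1 = 0.935990.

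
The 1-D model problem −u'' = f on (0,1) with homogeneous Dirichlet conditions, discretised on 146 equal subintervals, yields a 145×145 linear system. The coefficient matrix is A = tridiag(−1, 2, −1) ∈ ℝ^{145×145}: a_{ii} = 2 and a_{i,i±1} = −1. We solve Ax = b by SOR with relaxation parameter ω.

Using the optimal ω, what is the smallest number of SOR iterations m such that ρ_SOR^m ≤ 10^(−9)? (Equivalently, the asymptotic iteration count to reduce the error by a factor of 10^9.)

½·tridiag(1,0,1) at n=145: λ_k = cos(kπ/146); max |λ| at k=1 ⇒ ρ_J = cos(π/146) ≈ 0.9997685.
1 − cos²(π/146) = sin²(π/146) ⇒ √(1−ρ_J²) = sin(π/146) = 0.0215161.
ω* = 2/(1+0.0215161) = 1.9578742
and ρ(B_{ω*}) = 1.9578742 − 1 = 0.9578742.
ρ_SOR^m ≤ 10^(−9) ⇔ m ≥ 9·ln10/(−ln 0.9578742) = 20.7233/0.0430388 = 481.503; m = ⌈481.503⌉ = 482.

m = 482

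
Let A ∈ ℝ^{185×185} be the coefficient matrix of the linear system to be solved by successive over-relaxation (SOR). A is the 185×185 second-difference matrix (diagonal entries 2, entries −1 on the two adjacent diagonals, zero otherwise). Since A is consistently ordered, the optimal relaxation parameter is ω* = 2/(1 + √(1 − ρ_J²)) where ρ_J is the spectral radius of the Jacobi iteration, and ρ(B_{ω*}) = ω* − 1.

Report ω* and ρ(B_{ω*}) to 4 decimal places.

ω* = 1.9668, ρ_SOR = 0.9668

[ρ_J] n=185: ρ(B_J) = cos(π/(n+1)) = cos(π/186) = 0.9999.
root = sin(π/186) = 0.01689  (since 1−cos² = sin²).
[ω*] 2 ÷ (1 + 0.01689) = 2 ÷ 1.01689 = 1.9668.
[ρ_SOR] ω* − 1 = 0.9668.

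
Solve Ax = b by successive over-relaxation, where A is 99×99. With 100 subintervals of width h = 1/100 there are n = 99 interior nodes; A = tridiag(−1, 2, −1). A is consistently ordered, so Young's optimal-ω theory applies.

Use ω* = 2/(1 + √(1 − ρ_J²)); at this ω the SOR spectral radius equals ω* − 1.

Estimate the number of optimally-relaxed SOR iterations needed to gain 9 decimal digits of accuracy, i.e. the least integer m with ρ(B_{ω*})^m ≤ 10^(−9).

spectrum of D⁻¹(L+U) = {cos(kπ/100) : 1≤k≤99}; ρ_J = cos(π/100) = 0.9995066.
1 − cos²(π/100) = sin²(π/100) ⇒ √(1−ρ_J²) = sin(π/100) = 0.0314108.
ω* = 2 / (1 + 0.0314108) = 2 / 1.0314108 ≈ 1.9390916.
[ρ_SOR] ω* − 1 = 0.9390916.
9·ln10 = 20.7233; −ln(0.9390916) = 0.0628423; m = ⌈20.7233/0.0628423⌉ = ⌈329.767⌉ = 330.

m = 330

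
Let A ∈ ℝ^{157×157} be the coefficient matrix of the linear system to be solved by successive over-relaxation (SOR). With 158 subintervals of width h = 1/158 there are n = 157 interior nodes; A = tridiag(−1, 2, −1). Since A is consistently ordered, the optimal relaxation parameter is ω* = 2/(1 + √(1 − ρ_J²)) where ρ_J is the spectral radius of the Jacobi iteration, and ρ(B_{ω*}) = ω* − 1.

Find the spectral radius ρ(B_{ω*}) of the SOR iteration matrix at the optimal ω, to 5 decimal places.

ρ_SOR = 0.96101

With n=157, ρ(Jacobi) = cos(π/158) = 0.99980.
root = sin(π/158) = 0.019882  (since 1−cos² = sin²).
ω* = 2 / (1 + 0.019882) = 2 / 1.019882 ≈ 1.96101.
ρ_SOR = ω* − 1 = 1.96101 − 1 = 0.96101.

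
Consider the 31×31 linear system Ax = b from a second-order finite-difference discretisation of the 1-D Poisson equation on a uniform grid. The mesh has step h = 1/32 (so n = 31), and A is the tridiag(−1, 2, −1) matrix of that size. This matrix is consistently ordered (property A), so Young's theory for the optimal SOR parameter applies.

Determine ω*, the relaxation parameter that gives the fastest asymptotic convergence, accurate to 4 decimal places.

n=31: λ(B_J) = 1 − λ(A)/2 = cos(kπ/32); k=1 gives ρ_J = 0.9952.
√(1 − cos²(π/32)) = sin(π/32) ≈ 0.09802.
ω* = 2 / (1 + 0.09802) = 2 / 1.09802 ≈ 1.8215.
Hence ρ(B_{ω*}) = 1.8215 − 1 = 0.8215.

ω* = 1.8215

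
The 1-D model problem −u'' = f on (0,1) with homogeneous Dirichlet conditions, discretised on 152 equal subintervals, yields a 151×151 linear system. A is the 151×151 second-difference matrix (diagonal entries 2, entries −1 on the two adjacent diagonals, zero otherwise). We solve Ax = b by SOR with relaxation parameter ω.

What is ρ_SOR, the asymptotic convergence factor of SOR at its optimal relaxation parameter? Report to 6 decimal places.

ρ_SOR = 0.959503

ρ_J = max_k |cos(kπ/152)| = cos(π/152) = 0.999786
1 − cos²(π/152) = sin²(π/152) ⇒ √(1−ρ_J²) = sin(π/152) = 0.0206669.
[ω*] 2 ÷ (1 + 0.0206669) = 2 ÷ 1.0206669 = 1.959503.
[ρ_SOR] ω* − 1 = 0.959503.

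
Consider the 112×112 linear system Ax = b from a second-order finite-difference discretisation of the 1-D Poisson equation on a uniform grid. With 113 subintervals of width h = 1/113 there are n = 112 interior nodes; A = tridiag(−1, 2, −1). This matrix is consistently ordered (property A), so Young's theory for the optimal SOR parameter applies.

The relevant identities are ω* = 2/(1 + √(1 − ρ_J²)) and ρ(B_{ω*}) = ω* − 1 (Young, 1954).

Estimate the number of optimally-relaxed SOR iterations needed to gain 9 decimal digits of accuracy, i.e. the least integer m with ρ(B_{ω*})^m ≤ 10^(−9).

B_J for the 112×112 system has eigenvalues cos(kπ/113); ρ_J = cos(π/113) = 0.9996136.
√(1−ρ_J²) = |sin(π/113)| = 0.0277981
Young: ω* = 2/(1+√(1−ρ_J²)) = 2/(1+0.0277981) = 2/1.0277981 = 1.9459075.
At ω = 1.9459075 every |λ(B_ω)| = ω−1, so ρ_SOR = 0.9459075.
m ≥ 9·ln10 / (−ln 0.9459075) = 372.651; smallest integer m = 373.

m = 373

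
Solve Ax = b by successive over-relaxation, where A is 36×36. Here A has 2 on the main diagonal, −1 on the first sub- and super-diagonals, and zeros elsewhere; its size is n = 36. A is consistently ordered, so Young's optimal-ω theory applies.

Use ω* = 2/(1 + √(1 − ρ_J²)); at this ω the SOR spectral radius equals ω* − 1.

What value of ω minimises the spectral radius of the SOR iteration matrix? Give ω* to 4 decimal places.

n=36: λ(B_J) = 1 − λ(A)/2 = cos(kπ/37); k=1 gives ρ_J = 0.9964.
1 − cos²(π/37) = sin²(π/37) ⇒ √(1−ρ_J²) = sin(π/37) = 0.08481.
Young: ω* = 2/(1+√(1−ρ_J²)) = 2/(1+0.08481) = 2/1.08481 = 1.8436.
ρ_SOR = ω* − 1 ≈ 0.8436.

ω* = 1.8436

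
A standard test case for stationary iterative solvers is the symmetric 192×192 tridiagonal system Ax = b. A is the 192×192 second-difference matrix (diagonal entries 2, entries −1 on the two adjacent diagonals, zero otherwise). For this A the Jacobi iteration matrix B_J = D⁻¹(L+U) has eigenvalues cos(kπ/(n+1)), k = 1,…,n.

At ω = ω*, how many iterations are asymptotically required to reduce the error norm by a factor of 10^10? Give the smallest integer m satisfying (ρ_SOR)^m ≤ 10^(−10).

With n=192, ρ(Jacobi) = cos(π/193) = 0.9998675.
root = sin(π/193) = 0.0162770  (since 1−cos² = sin²).
ω* = 2 / (1 + 0.0162770) = 2 / 1.0162770 ≈ 1.9679674.
At ω = 1.9679674 every |λ(B_ω)| = ω−1, so ρ_SOR = 0.9679674.
ρ_SOR^m ≤ 10^(−10) ⇔ m ≥ 10·ln10/(−ln 0.9679674) = 23.0259/0.0325569 = 707.251; m = ⌈707.251⌉ = 708.

m = 708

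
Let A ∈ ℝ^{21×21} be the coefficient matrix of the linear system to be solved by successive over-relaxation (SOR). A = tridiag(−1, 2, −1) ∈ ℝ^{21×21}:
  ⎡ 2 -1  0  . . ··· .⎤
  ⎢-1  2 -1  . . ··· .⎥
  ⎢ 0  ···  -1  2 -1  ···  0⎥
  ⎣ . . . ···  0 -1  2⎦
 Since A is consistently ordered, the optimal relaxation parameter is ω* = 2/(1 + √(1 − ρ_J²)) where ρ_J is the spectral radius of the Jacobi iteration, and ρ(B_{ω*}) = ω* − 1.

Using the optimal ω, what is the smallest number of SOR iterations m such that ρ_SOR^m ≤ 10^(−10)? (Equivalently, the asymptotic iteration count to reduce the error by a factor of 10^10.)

spectrum of D⁻¹(L+U) = {cos(kπ/22) : 1≤k≤21}; ρ_J = cos(π/22) = 0.9898214.
√(1 − cos²(π/22)) = sin(π/22) ≈ 0.1423148.
[ω*] 2 ÷ (1 + 0.1423148) = 2 ÷ 1.1423148 = 1.7508309.
ρ(B_{ω*}) = ω*−1 = 0.7508309
10·ln10 = 23.0259; −ln(0.7508309) = 0.286575; m = ⌈23.0259/0.286575⌉ = ⌈80.349⌉ = 81.

m = 81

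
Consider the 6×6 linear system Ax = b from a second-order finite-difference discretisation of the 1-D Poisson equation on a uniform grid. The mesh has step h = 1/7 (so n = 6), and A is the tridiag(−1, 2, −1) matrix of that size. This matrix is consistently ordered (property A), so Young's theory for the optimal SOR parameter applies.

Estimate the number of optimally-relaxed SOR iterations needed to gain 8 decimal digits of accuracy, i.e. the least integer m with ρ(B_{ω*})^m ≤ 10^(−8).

m = 20

B_J for the 6×6 system has eigenvalues cos(kπ/7); ρ_J = cos(π/7) = 0.9009689.
√(1−ρ_J²) = |sin(π/7)| = 0.4338837
ω* = 2/(1 + 0.4338837) = 2/1.4338837 = 1.3948133.
Hence ρ(B_{ω*}) = 1.3948133 − 1 = 0.3948133.
For 8 digits: m = 8·ln10 / (−ln 0.3948133) = 18.4207/0.929342 = 19.821; round up → m = 20.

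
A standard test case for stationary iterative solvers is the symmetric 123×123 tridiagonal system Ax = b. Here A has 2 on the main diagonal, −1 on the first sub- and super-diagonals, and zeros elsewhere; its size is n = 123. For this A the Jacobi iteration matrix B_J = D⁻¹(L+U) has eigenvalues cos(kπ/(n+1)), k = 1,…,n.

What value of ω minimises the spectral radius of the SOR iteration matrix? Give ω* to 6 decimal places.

ρ_J = max_k |cos(kπ/124)| = cos(π/124) = 0.999679
root = sin(π/124) = 0.0253327  (since 1−cos² = sin²).
So ω* = 2/1.0253327 = 1.950586 (Young).
ρ(B_{ω*}) = ω*−1 = 0.950586

ω* = 1.950586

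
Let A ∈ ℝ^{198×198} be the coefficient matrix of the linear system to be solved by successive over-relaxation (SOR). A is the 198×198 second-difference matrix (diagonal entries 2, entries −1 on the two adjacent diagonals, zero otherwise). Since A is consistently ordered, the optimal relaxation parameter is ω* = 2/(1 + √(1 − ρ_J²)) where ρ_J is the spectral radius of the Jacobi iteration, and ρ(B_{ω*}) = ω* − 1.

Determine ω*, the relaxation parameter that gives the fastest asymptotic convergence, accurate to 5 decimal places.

B_J for the 198×198 system has eigenvalues cos(kπ/199); ρ_J = cos(π/199) = 0.99988.
√(1−ρ_J²) = |sin(π/199)| = 0.015786
ω* = 2 / (1 + 0.015786) = 2 / 1.015786 ≈ 1.96892.
ρ(B_{ω*}) = ω*−1 = 0.96892

ω* = 1.96892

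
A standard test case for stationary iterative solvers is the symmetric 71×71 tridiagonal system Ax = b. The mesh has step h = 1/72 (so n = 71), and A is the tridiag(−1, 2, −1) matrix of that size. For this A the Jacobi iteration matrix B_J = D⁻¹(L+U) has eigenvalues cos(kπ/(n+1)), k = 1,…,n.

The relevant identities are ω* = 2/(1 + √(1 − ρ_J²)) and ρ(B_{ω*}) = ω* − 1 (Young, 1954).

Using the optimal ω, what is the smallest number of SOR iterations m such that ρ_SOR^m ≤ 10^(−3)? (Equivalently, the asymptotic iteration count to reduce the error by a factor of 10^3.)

m = 80

B_J for the 71×71 system has eigenvalues cos(kπ/72); ρ_J = cos(π/72) = 0.9990482.
√(1−ρ_J²) = |sin(π/72)| = 0.0436194
ω* = 2/(1+0.0436194) = 1.9164075
ρ_SOR = ω* − 1 = 1.9164075 − 1 = 0.9164075.
(0.9164075)^m ≤ 10^{−3}  ⇒  m·ln(0.9164075) ≤ −3·ln10  ⇒  m ≥ 79.132  ⇒  m = 80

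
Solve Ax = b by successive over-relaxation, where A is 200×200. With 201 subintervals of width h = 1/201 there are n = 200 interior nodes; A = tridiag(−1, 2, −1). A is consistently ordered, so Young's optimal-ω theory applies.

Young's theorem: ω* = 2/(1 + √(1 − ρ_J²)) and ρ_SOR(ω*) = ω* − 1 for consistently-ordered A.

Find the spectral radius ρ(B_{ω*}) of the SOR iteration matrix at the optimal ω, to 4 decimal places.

ρ_SOR = 0.9692

spectrum of D⁻¹(L+U) = {cos(kπ/201) : 1≤k≤200}; ρ_J = cos(π/201) = 0.9999.
√(1−ρ_J²) = |sin(π/201)| = 0.01563
ω* = 2 / (1 + 0.01563) = 2 / 1.01563 ≈ 1.9692.
and ρ(B_{ω*}) = 1.9692 − 1 = 0.9692.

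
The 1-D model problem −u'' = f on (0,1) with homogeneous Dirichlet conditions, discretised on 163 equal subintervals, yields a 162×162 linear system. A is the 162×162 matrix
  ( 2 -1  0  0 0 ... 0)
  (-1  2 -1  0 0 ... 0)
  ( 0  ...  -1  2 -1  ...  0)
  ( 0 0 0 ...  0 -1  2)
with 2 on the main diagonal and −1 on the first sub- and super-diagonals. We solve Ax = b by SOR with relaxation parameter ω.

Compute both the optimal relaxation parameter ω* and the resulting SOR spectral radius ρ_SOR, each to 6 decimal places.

[ρ_J] n=162: ρ(B_J) = cos(π/(n+1)) = cos(π/163) = 0.999814.
√(1−ρ_J²) = |sin(π/163)| = 0.0192724
ω* = 2/(1+0.0192724) = 1.962184
and ρ(B_{ω*}) = 1.962184 − 1 = 0.962184.

ω* = 1.962184, ρ_SOR = 0.962184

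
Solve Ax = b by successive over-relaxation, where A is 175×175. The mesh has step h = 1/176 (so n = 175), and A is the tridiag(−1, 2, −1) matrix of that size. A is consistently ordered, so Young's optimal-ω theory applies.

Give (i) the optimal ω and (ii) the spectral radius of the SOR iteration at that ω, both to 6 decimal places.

With n=175, ρ(Jacobi) = cos(π/176) = 0.999841.
root = sin(π/176) = 0.0178490  (since 1−cos² = sin²).
Young: ω* = 2/(1+√(1−ρ_J²)) = 2/(1+0.0178490) = 2/1.0178490 = 1.964928.
At ω = 1.964928 every |λ(B_ω)| = ω−1, so ρ_SOR = 0.964928.

ω* = 1.964928, ρ_SOR = 0.964928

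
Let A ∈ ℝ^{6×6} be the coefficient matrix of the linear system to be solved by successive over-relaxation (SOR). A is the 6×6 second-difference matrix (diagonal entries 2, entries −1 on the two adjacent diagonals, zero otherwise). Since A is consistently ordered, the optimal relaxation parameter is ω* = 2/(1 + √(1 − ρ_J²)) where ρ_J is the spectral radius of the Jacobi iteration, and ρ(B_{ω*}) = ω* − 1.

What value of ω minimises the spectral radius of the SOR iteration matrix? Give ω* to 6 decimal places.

ρ_J = max_k |cos(kπ/7)| = cos(π/7) = 0.900969
√(1−ρ_J²) = |sin(π/7)| = 0.4338837
[ω*] 2 ÷ (1 + 0.4338837) = 2 ÷ 1.4338837 = 1.394813.
Hence ρ(B_{ω*}) = 1.394813 − 1 = 0.394813.

ω* = 1.394813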